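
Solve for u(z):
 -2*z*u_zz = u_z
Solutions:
 u(z) = C1 + C2*sqrt(z)


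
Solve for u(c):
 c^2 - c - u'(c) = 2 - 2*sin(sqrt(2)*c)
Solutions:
 u(c) = C1 + c^3/3 - c^2/2 - 2*c - sqrt(2)*cos(sqrt(2)*c)


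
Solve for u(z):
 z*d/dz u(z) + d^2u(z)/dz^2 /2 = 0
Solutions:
 u(z) = C1 + C2*erf(z)


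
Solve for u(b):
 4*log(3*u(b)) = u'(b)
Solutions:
 -Integral(1/(log(_y) + log(3)), (_y, u(b)))/4 = C1 - b


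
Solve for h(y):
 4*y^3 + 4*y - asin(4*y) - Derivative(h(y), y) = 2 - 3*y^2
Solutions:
 h(y) = C1 + y^4 + y^3 + 2*y^2 - y*asin(4*y) - 2*y - sqrt(1 - 16*y^2)/4


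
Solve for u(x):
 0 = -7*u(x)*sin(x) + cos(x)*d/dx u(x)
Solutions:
 u(x) = C1/cos(x)^7


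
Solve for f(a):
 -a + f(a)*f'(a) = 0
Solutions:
 f(a) = -sqrt(C1 + a^2)
 f(a) = sqrt(C1 + a^2)


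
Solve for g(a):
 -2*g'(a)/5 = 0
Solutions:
 g(a) = C1


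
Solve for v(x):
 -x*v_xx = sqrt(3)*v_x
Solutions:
 v(x) = C1 + C2*x^(1 - sqrt(3))


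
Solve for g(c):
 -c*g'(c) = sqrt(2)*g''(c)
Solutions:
 g(c) = C1 + C2*erf(2^(1/4)*c/2)


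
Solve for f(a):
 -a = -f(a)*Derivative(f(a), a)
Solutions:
 f(a) = -sqrt(C1 + a^2)
 f(a) = sqrt(C1 + a^2)


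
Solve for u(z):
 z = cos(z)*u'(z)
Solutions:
 u(z) = C1 + Integral(z/cos(z), z)


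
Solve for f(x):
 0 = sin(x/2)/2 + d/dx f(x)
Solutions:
 f(x) = C1 + cos(x/2)


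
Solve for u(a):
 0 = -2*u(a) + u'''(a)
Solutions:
 u(a) = C3*exp(2^(1/3)*a) + (C1*sin(2^(1/3)*sqrt(3)*a/2) + C2*cos(2^(1/3)*sqrt(3)*a/2))*exp(-2^(1/3)*a/2)


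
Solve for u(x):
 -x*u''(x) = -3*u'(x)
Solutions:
 u(x) = C1 + C2*x^4


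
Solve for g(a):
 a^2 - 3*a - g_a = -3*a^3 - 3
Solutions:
 g(a) = C1 + 3*a^4/4 + a^3/3 - 3*a^2/2 + 3*a


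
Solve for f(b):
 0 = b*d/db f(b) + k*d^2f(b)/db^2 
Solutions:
 f(b) = C1 + C2*sqrt(k)*erf(sqrt(2)*b*sqrt(1/k)/2)


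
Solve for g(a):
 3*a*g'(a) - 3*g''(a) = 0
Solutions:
 g(a) = C1 + C2*erfi(sqrt(2)*a/2)


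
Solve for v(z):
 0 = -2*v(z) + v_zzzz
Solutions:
 v(z) = C1*exp(-2^(1/4)*z) + C2*exp(2^(1/4)*z) + C3*sin(2^(1/4)*z) + C4*cos(2^(1/4)*z)


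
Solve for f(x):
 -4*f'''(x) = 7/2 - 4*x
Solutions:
 f(x) = C1 + C2*x + C3*x^2 + x^4/24 - 7*x^3/48


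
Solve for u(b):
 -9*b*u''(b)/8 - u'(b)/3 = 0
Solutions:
 u(b) = C1 + C2*b^(19/27)


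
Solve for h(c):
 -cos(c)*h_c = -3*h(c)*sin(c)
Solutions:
 h(c) = C1/cos(c)^3


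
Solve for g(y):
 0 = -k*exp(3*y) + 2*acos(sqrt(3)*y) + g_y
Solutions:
 g(y) = C1 + k*exp(3*y)/3 - 2*y*acos(sqrt(3)*y) + 2*sqrt(3)*sqrt(1 - 3*y^2)/3


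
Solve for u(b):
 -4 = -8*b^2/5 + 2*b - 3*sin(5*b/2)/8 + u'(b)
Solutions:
 u(b) = C1 + 8*b^3/15 - b^2 - 4*b - 3*cos(5*b/2)/20


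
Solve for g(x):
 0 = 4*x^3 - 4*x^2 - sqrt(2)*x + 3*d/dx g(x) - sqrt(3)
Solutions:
 g(x) = C1 - x^4/3 + 4*x^3/9 + sqrt(2)*x^2/6 + sqrt(3)*x/3


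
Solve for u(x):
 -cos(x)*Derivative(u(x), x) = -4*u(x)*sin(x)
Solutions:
 u(x) = C1/cos(x)^4


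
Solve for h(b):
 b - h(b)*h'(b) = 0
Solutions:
 h(b) = -sqrt(C1 + b^2)
 h(b) = sqrt(C1 + b^2)


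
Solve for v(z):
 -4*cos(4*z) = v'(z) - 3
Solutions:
 v(z) = C1 + 3*z - sin(4*z)


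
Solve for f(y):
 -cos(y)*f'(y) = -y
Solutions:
 f(y) = C1 + Integral(y/cos(y), y)


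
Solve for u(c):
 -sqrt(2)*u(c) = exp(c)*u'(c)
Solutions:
 u(c) = C1*exp(sqrt(2)*exp(-c))


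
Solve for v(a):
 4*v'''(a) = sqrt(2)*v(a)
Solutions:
 v(a) = C3*exp(sqrt(2)*a/2) + (C1*sin(sqrt(6)*a/4) + C2*cos(sqrt(6)*a/4))*exp(-sqrt(2)*a/4)


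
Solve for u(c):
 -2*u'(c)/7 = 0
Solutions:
 u(c) = C1


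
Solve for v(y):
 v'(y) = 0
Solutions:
 v(y) = C1


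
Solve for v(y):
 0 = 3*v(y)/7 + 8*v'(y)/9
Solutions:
 v(y) = C1*exp(-27*y/56)


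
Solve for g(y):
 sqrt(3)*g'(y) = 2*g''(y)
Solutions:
 g(y) = C1 + C2*exp(sqrt(3)*y/2)


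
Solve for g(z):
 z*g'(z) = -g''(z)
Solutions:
 g(z) = C1 + C2*erf(sqrt(2)*z/2)


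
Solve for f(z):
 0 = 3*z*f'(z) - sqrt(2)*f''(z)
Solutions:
 f(z) = C1 + C2*erfi(2^(1/4)*sqrt(3)*z/2)


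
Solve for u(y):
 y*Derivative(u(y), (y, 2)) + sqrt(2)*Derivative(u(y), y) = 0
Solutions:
 u(y) = C1 + C2*y^(1 - sqrt(2))


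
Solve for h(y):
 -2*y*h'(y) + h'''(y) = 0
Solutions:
 h(y) = C1 + Integral(C2*airyai(2^(1/3)*y) + C3*airybi(2^(1/3)*y), y)


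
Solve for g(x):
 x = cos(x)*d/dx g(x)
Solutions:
 g(x) = C1 + Integral(x/cos(x), x)


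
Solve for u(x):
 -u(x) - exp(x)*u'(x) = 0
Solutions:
 u(x) = C1*exp(exp(-x))


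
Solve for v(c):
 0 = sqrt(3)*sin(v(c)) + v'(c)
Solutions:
 v(c) = -acos((-C1 - exp(2*sqrt(3)*c))/(C1 - exp(2*sqrt(3)*c))) + 2*pi
 v(c) = acos((-C1 - exp(2*sqrt(3)*c))/(C1 - exp(2*sqrt(3)*c)))


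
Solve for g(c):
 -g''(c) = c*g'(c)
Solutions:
 g(c) = C1 + C2*erf(sqrt(2)*c/2)


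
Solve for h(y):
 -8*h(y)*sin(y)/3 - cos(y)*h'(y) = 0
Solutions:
 h(y) = C1*cos(y)^(8/3)


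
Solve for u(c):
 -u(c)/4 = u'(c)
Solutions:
 u(c) = C1*exp(-c/4)


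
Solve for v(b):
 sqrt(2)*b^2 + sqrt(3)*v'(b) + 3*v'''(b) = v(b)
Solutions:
 v(b) = C1*exp(-2^(1/3)*b*(-2*sqrt(3)/(9 + sqrt(3)*sqrt(4*sqrt(3) + 27))^(1/3) + 2^(1/3)*(9 + sqrt(3)*sqrt(4*sqrt(3) + 27))^(1/3))/12)*sin(2^(1/3)*b*(6/(9 + sqrt(3)*sqrt(4*sqrt(3) + 27))^(1/3) + 2^(1/3)*sqrt(3)*(9 + sqrt(3)*sqrt(4*sqrt(3) + 27))^(1/3))/12) + C2*exp(-2^(1/3)*b*(-2*sqrt(3)/(9 + sqrt(3)*sqrt(4*sqrt(3) + 27))^(1/3) + 2^(1/3)*(9 + sqrt(3)*sqrt(4*sqrt(3) + 27))^(1/3))/12)*cos(2^(1/3)*b*(6/(9 + sqrt(3)*sqrt(4*sqrt(3) + 27))^(1/3) + 2^(1/3)*sqrt(3)*(9 + sqrt(3)*sqrt(4*sqrt(3) + 27))^(1/3))/12) + C3*exp(2^(1/3)*b*(-2*sqrt(3)/(9 + sqrt(3)*sqrt(4*sqrt(3) + 27))^(1/3) + 2^(1/3)*(9 + sqrt(3)*sqrt(4*sqrt(3) + 27))^(1/3))/6) + sqrt(2)*b^2 + 2*sqrt(6)*b + 6*sqrt(2)


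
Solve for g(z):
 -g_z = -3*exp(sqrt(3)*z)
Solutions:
 g(z) = C1 + sqrt(3)*exp(sqrt(3)*z)


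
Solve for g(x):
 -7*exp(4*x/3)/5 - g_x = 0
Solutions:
 g(x) = C1 - 21*exp(4*x/3)/20


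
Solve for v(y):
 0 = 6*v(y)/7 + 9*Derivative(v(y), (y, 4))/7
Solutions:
 v(y) = (C1*sin(6^(3/4)*y/6) + C2*cos(6^(3/4)*y/6))*exp(-6^(3/4)*y/6) + (C3*sin(6^(3/4)*y/6) + C4*cos(6^(3/4)*y/6))*exp(6^(3/4)*y/6)


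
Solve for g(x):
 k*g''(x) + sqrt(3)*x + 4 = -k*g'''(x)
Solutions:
 g(x) = C1 + C2*x + C3*exp(-x) - sqrt(3)*x^3/(6*k) + x^2*(-2 + sqrt(3)/2)/k


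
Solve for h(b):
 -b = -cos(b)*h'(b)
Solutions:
 h(b) = C1 + Integral(b/cos(b), b)


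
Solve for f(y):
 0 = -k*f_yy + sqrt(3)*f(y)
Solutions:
 f(y) = C1*exp(-3^(1/4)*y*sqrt(1/k)) + C2*exp(3^(1/4)*y*sqrt(1/k))


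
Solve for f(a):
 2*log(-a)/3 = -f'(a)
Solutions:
 f(a) = C1 - 2*a*log(-a)/3 + 2*a/3


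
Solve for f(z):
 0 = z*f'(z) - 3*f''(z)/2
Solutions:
 f(z) = C1 + C2*erfi(sqrt(3)*z/3)


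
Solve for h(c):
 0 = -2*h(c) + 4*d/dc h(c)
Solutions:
 h(c) = C1*exp(c/2)


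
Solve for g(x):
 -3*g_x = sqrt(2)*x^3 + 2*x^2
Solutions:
 g(x) = C1 - sqrt(2)*x^4/12 - 2*x^3/9


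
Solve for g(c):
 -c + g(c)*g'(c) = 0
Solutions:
 g(c) = -sqrt(C1 + c^2)
 g(c) = sqrt(C1 + c^2)


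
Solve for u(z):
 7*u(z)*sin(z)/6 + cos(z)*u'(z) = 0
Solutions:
 u(z) = C1*cos(z)^(7/6)


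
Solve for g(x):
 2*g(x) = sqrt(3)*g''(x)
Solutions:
 g(x) = C1*exp(-sqrt(2)*3^(3/4)*x/3) + C2*exp(sqrt(2)*3^(3/4)*x/3)


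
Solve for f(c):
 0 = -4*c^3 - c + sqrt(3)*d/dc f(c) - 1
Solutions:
 f(c) = C1 + sqrt(3)*c^4/3 + sqrt(3)*c^2/6 + sqrt(3)*c/3


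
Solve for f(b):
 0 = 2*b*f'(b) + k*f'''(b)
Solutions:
 f(b) = C1 + Integral(C2*airyai(2^(1/3)*b*(-1/k)^(1/3)) + C3*airybi(2^(1/3)*b*(-1/k)^(1/3)), b)


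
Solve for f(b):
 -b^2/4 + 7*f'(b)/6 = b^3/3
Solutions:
 f(b) = C1 + b^4/14 + b^3/14


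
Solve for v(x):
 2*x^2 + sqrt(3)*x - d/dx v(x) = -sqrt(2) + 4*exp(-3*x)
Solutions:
 v(x) = C1 + 2*x^3/3 + sqrt(3)*x^2/2 + sqrt(2)*x + 4*exp(-3*x)/3


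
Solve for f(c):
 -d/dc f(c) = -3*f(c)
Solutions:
 f(c) = C1*exp(3*c)


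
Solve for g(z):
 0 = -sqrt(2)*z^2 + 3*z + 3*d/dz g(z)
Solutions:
 g(z) = C1 + sqrt(2)*z^3/9 - z^2/2


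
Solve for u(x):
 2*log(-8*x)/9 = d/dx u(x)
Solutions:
 u(x) = C1 + 2*x*log(-x)/9 + 2*x*(-1 + 3*log(2))/9


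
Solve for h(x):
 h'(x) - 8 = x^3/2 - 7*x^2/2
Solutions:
 h(x) = C1 + x^4/8 - 7*x^3/6 + 8*x


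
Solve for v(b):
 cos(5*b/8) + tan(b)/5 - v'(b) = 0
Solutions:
 v(b) = C1 - log(cos(b))/5 + 8*sin(5*b/8)/5


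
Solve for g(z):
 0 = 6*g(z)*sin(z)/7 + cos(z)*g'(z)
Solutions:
 g(z) = C1*cos(z)^(6/7)


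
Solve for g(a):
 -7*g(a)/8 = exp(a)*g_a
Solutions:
 g(a) = C1*exp(7*exp(-a)/8)


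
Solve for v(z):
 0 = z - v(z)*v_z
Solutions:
 v(z) = -sqrt(C1 + z^2)
 v(z) = sqrt(C1 + z^2)


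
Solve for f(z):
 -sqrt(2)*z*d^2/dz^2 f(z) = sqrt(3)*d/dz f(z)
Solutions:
 f(z) = C1 + C2*z^(1 - sqrt(6)/2)


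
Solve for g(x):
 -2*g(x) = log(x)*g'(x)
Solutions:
 g(x) = C1*exp(-2*li(x))


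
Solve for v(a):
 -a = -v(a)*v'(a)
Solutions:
 v(a) = -sqrt(C1 + a^2)
 v(a) = sqrt(C1 + a^2)


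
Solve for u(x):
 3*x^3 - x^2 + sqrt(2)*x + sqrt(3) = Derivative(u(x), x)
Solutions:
 u(x) = C1 + 3*x^4/4 - x^3/3 + sqrt(2)*x^2/2 + sqrt(3)*x


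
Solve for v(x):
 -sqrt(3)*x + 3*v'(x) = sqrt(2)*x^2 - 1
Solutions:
 v(x) = C1 + sqrt(2)*x^3/9 + sqrt(3)*x^2/6 - x/3


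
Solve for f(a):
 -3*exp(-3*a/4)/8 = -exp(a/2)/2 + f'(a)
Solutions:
 f(a) = C1 + exp(a/2) + exp(-3*a/4)/2


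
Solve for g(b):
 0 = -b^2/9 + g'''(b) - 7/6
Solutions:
 g(b) = C1 + C2*b + C3*b^2 + b^5/540 + 7*b^3/36


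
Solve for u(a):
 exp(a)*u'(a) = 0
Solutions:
 u(a) = C1


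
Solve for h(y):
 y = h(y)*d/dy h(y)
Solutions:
 h(y) = -sqrt(C1 + y^2)
 h(y) = sqrt(C1 + y^2)


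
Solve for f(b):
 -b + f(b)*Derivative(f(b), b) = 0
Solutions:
 f(b) = -sqrt(C1 + b^2)
 f(b) = sqrt(C1 + b^2)


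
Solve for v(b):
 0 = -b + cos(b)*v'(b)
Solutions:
 v(b) = C1 + Integral(b/cos(b), b)


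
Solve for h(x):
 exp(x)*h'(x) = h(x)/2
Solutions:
 h(x) = C1*exp(-exp(-x)/2)


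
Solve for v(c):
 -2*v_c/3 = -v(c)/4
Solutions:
 v(c) = C1*exp(3*c/8)


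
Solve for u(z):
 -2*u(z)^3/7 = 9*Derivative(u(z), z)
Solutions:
 u(z) = -3*sqrt(14)*sqrt(-1/(C1 - 2*z))/2
 u(z) = 3*sqrt(14)*sqrt(-1/(C1 - 2*z))/2


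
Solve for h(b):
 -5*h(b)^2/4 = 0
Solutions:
 h(b) = 0


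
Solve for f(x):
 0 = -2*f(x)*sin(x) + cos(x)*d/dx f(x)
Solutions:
 f(x) = C1/cos(x)^2


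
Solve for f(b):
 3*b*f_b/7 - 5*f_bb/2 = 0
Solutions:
 f(b) = C1 + C2*erfi(sqrt(105)*b/35)


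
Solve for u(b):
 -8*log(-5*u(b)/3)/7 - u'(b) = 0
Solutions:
 7*Integral(1/(log(-_y) - log(3) + log(5)), (_y, u(b)))/8 = C1 - b


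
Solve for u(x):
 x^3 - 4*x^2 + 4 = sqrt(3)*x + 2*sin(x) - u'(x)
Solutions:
 u(x) = C1 - x^4/4 + 4*x^3/3 + sqrt(3)*x^2/2 - 4*x - 2*cos(x)


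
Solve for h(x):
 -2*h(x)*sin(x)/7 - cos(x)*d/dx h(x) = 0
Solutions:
 h(x) = C1*cos(x)^(2/7)


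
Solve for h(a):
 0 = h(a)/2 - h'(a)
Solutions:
 h(a) = C1*exp(a/2)


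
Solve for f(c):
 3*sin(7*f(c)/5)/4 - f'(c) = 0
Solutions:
 -3*c/4 + 5*log(cos(7*f(c)/5) - 1)/14 - 5*log(cos(7*f(c)/5) + 1)/14 = C1


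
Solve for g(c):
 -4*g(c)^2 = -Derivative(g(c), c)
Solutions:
 g(c) = -1/(C1 + 4*c)


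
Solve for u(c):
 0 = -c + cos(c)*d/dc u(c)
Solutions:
 u(c) = C1 + Integral(c/cos(c), c)


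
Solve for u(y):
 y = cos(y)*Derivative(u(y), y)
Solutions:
 u(y) = C1 + Integral(y/cos(y), y)


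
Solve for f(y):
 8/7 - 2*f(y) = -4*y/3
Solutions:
 f(y) = 2*y/3 + 4/7


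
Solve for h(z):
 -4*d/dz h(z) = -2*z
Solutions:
 h(z) = C1 + z^2/4


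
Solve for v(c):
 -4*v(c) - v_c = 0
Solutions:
 v(c) = C1*exp(-4*c)


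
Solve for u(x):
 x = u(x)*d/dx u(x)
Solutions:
 u(x) = -sqrt(C1 + x^2)
 u(x) = sqrt(C1 + x^2)


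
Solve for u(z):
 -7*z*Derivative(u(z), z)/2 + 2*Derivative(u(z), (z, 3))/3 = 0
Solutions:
 u(z) = C1 + Integral(C2*airyai(42^(1/3)*z/2) + C3*airybi(42^(1/3)*z/2), z)


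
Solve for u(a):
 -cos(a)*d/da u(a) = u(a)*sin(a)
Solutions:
 u(a) = C1*cos(a)


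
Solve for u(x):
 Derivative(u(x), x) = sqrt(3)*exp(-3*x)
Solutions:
 u(x) = C1 - sqrt(3)*exp(-3*x)/3


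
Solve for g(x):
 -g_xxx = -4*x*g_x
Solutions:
 g(x) = C1 + Integral(C2*airyai(2^(2/3)*x) + C3*airybi(2^(2/3)*x), x)


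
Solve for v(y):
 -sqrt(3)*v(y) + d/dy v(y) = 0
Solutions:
 v(y) = C1*exp(sqrt(3)*y)


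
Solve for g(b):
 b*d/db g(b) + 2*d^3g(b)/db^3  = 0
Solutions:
 g(b) = C1 + Integral(C2*airyai(-2^(2/3)*b/2) + C3*airybi(-2^(2/3)*b/2), b)


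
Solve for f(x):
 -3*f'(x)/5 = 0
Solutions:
 f(x) = C1


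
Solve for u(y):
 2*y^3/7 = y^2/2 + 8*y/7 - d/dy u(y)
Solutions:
 u(y) = C1 - y^4/14 + y^3/6 + 4*y^2/7


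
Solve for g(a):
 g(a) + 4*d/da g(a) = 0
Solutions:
 g(a) = C1*exp(-a/4)


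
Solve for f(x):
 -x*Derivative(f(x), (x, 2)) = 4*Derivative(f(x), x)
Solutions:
 f(x) = C1 + C2/x^3


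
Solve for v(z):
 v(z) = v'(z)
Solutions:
 v(z) = C1*exp(z)


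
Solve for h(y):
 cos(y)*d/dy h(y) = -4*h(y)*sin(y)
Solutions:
 h(y) = C1*cos(y)^4


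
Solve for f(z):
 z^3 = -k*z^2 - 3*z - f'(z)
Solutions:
 f(z) = C1 - k*z^3/3 - z^4/4 - 3*z^2/2


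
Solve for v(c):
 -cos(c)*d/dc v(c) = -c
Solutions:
 v(c) = C1 + Integral(c/cos(c), c)


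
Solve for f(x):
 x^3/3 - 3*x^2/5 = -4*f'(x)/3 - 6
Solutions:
 f(x) = C1 - x^4/16 + 3*x^3/20 - 9*x/2


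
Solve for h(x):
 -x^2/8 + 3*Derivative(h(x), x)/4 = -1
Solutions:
 h(x) = C1 + x^3/18 - 4*x/3


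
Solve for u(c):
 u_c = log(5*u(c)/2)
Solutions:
 Integral(1/(-log(_y) - log(5) + log(2)), (_y, u(c))) = C1 - c


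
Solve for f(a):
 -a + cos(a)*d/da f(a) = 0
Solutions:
 f(a) = C1 + Integral(a/cos(a), a)


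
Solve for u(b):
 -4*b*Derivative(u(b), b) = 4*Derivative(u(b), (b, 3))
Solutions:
 u(b) = C1 + Integral(C2*airyai(-b) + C3*airybi(-b), b)


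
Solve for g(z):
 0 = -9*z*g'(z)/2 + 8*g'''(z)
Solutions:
 g(z) = C1 + Integral(C2*airyai(6^(2/3)*z/4) + C3*airybi(6^(2/3)*z/4), z)


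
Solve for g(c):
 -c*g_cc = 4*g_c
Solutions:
 g(c) = C1 + C2/c^3


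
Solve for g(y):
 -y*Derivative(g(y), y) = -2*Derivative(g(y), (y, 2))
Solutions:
 g(y) = C1 + C2*erfi(y/2)


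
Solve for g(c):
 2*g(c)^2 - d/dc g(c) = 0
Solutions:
 g(c) = -1/(C1 + 2*c)


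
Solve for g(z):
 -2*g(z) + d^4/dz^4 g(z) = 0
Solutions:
 g(z) = C1*exp(-2^(1/4)*z) + C2*exp(2^(1/4)*z) + C3*sin(2^(1/4)*z) + C4*cos(2^(1/4)*z)


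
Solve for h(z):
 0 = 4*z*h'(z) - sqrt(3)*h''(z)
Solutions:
 h(z) = C1 + C2*erfi(sqrt(2)*3^(3/4)*z/3)


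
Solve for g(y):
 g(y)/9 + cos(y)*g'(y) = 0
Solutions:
 g(y) = C1*(sin(y) - 1)^(1/18)/(sin(y) + 1)^(1/18)


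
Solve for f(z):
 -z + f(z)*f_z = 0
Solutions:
 f(z) = -sqrt(C1 + z^2)
 f(z) = sqrt(C1 + z^2)


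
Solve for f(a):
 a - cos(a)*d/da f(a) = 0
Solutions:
 f(a) = C1 + Integral(a/cos(a), a)


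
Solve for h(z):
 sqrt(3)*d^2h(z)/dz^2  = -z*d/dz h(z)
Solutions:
 h(z) = C1 + C2*erf(sqrt(2)*3^(3/4)*z/6)


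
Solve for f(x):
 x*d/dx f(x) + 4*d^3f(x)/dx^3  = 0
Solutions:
 f(x) = C1 + Integral(C2*airyai(-2^(1/3)*x/2) + C3*airybi(-2^(1/3)*x/2), x)


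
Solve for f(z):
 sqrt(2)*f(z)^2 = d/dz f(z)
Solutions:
 f(z) = -1/(C1 + sqrt(2)*z)


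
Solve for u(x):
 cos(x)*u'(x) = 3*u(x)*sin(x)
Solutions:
 u(x) = C1/cos(x)^3


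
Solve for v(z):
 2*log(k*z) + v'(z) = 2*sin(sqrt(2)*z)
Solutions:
 v(z) = C1 - 2*z*log(k*z) + 2*z - sqrt(2)*cos(sqrt(2)*z)


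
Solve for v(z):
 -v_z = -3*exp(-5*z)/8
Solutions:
 v(z) = C1 - 3*exp(-5*z)/40


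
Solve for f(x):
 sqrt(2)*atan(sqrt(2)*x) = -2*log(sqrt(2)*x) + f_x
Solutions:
 f(x) = C1 + 2*x*log(x) - 2*x + x*log(2) + sqrt(2)*(x*atan(sqrt(2)*x) - sqrt(2)*log(2*x^2 + 1)/4)


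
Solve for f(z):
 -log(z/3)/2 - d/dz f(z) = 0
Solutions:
 f(z) = C1 - z*log(z)/2 + z/2 + z*log(3)/2


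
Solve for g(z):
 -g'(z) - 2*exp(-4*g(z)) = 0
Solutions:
 g(z) = log(-I*(C1 - 8*z)^(1/4))
 g(z) = log(I*(C1 - 8*z)^(1/4))
 g(z) = log(-(C1 - 8*z)^(1/4))
 g(z) = log(C1 - 8*z)/4


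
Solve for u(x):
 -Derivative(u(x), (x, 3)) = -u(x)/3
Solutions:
 u(x) = C3*exp(3^(2/3)*x/3) + (C1*sin(3^(1/6)*x/2) + C2*cos(3^(1/6)*x/2))*exp(-3^(2/3)*x/6)


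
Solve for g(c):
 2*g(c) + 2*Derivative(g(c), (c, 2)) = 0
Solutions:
 g(c) = C1*sin(c) + C2*cos(c)


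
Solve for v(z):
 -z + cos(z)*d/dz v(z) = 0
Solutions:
 v(z) = C1 + Integral(z/cos(z), z)


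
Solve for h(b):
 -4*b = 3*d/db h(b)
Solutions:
 h(b) = C1 - 2*b^2/3


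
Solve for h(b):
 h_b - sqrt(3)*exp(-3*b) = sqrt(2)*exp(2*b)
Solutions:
 h(b) = C1 + sqrt(2)*exp(2*b)/2 - sqrt(3)*exp(-3*b)/3


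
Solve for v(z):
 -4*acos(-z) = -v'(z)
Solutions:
 v(z) = C1 + 4*z*acos(-z) + 4*sqrt(1 - z^2)


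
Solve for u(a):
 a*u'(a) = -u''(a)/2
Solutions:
 u(a) = C1 + C2*erf(a)


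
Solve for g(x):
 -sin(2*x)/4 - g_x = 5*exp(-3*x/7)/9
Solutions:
 g(x) = C1 + cos(2*x)/8 + 35*exp(-3*x/7)/27


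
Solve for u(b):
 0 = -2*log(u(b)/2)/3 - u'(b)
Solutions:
 -3*Integral(1/(-log(_y) + log(2)), (_y, u(b)))/2 = C1 - b


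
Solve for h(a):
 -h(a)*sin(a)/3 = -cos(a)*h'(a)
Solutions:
 h(a) = C1/cos(a)^(1/3)


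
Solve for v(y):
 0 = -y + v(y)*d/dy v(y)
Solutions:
 v(y) = -sqrt(C1 + y^2)
 v(y) = sqrt(C1 + y^2)


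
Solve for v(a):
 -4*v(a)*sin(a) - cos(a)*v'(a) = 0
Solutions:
 v(a) = C1*cos(a)^4


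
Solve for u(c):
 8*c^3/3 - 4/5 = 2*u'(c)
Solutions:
 u(c) = C1 + c^4/3 - 2*c/5


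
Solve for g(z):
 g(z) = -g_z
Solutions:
 g(z) = C1*exp(-z)


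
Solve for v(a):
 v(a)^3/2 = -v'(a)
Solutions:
 v(a) = -sqrt(-1/(C1 - a))
 v(a) = sqrt(-1/(C1 - a))


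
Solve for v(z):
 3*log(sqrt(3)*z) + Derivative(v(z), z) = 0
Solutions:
 v(z) = C1 - 3*z*log(z) - 3*z*log(3)/2 + 3*z


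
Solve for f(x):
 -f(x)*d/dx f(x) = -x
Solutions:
 f(x) = -sqrt(C1 + x^2)
 f(x) = sqrt(C1 + x^2)


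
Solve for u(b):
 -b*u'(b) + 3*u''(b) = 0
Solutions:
 u(b) = C1 + C2*erfi(sqrt(6)*b/6)


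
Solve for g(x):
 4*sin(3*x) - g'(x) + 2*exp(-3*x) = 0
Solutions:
 g(x) = C1 - 4*cos(3*x)/3 - 2*exp(-3*x)/3


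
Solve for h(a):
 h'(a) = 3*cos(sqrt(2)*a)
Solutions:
 h(a) = C1 + 3*sqrt(2)*sin(sqrt(2)*a)/2


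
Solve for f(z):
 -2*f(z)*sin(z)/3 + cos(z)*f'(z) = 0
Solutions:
 f(z) = C1/cos(z)^(2/3)


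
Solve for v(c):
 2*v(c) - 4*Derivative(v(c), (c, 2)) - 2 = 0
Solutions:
 v(c) = C1*exp(-sqrt(2)*c/2) + C2*exp(sqrt(2)*c/2) + 1


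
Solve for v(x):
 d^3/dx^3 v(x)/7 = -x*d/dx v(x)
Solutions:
 v(x) = C1 + Integral(C2*airyai(-7^(1/3)*x) + C3*airybi(-7^(1/3)*x), x)


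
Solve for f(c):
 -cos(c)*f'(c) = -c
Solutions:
 f(c) = C1 + Integral(c/cos(c), c)


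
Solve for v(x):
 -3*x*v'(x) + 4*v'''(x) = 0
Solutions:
 v(x) = C1 + Integral(C2*airyai(6^(1/3)*x/2) + C3*airybi(6^(1/3)*x/2), x)


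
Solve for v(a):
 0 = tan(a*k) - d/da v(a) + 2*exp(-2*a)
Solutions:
 v(a) = C1 - Piecewise((exp(-2*a) - log(tan(a*k)^2 + 1)/(2*k), Ne(k, 0)), (exp(-2*a), True))


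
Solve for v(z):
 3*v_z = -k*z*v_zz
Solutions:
 v(z) = C1 + z^(((re(k) - 3)*re(k) + im(k)^2)/(re(k)^2 + im(k)^2))*(C2*sin(3*log(z)*Abs(im(k))/(re(k)^2 + im(k)^2)) + C3*cos(3*log(z)*im(k)/(re(k)^2 + im(k)^2)))


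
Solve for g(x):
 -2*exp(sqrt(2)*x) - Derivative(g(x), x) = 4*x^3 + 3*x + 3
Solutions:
 g(x) = C1 - x^4 - 3*x^2/2 - 3*x - sqrt(2)*exp(sqrt(2)*x)


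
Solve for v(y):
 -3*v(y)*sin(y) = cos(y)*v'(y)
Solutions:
 v(y) = C1*cos(y)^3


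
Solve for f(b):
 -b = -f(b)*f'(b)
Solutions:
 f(b) = -sqrt(C1 + b^2)
 f(b) = sqrt(C1 + b^2)


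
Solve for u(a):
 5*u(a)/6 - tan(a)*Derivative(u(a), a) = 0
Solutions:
 u(a) = C1*sin(a)^(5/6)


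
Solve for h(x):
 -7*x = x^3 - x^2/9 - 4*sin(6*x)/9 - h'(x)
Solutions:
 h(x) = C1 + x^4/4 - x^3/27 + 7*x^2/2 + 2*cos(6*x)/27


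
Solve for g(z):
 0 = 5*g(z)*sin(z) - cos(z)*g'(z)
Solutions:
 g(z) = C1/cos(z)^5


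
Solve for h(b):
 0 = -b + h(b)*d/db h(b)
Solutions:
 h(b) = -sqrt(C1 + b^2)
 h(b) = sqrt(C1 + b^2)


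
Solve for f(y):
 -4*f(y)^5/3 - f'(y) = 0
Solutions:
 f(y) = -3^(1/4)*(1/(C1 + 16*y))^(1/4)
 f(y) = 3^(1/4)*(1/(C1 + 16*y))^(1/4)
 f(y) = -3^(1/4)*I*(1/(C1 + 16*y))^(1/4)
 f(y) = 3^(1/4)*I*(1/(C1 + 16*y))^(1/4)


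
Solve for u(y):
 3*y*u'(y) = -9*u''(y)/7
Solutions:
 u(y) = C1 + C2*erf(sqrt(42)*y/6)


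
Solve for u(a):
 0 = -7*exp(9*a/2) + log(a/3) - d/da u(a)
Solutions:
 u(a) = C1 + a*log(a) + a*(-log(3) - 1) - 14*exp(9*a/2)/9


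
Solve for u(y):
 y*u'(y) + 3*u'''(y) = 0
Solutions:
 u(y) = C1 + Integral(C2*airyai(-3^(2/3)*y/3) + C3*airybi(-3^(2/3)*y/3), y)


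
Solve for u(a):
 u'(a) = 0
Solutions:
 u(a) = C1


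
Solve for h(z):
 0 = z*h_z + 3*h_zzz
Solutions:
 h(z) = C1 + Integral(C2*airyai(-3^(2/3)*z/3) + C3*airybi(-3^(2/3)*z/3), z)


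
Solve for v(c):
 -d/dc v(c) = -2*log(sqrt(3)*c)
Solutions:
 v(c) = C1 + 2*c*log(c) - 2*c + c*log(3)


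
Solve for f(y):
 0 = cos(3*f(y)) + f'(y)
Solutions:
 f(y) = -asin((C1 + exp(6*y))/(C1 - exp(6*y)))/3 + pi/3
 f(y) = asin((C1 + exp(6*y))/(C1 - exp(6*y)))/3


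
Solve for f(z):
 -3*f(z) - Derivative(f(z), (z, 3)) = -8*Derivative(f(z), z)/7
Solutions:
 f(z) = C1*exp(z*(16*3^(2/3)*98^(1/3)/(sqrt(1707321) + 1323)^(1/3) + 84^(1/3)*(sqrt(1707321) + 1323)^(1/3))/84)*sin(3^(1/6)*z*(-28^(1/3)*3^(2/3)*(sqrt(1707321) + 1323)^(1/3) + 48*98^(1/3)/(sqrt(1707321) + 1323)^(1/3))/84) + C2*exp(z*(16*3^(2/3)*98^(1/3)/(sqrt(1707321) + 1323)^(1/3) + 84^(1/3)*(sqrt(1707321) + 1323)^(1/3))/84)*cos(3^(1/6)*z*(-28^(1/3)*3^(2/3)*(sqrt(1707321) + 1323)^(1/3) + 48*98^(1/3)/(sqrt(1707321) + 1323)^(1/3))/84) + C3*exp(-z*(16*3^(2/3)*98^(1/3)/(sqrt(1707321) + 1323)^(1/3) + 84^(1/3)*(sqrt(1707321) + 1323)^(1/3))/42)


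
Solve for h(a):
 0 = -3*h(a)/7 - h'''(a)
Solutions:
 h(a) = C3*exp(-3^(1/3)*7^(2/3)*a/7) + (C1*sin(3^(5/6)*7^(2/3)*a/14) + C2*cos(3^(5/6)*7^(2/3)*a/14))*exp(3^(1/3)*7^(2/3)*a/14)


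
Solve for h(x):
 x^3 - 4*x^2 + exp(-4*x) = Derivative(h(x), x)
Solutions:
 h(x) = C1 + x^4/4 - 4*x^3/3 - exp(-4*x)/4


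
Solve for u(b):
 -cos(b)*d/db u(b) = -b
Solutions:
 u(b) = C1 + Integral(b/cos(b), b)


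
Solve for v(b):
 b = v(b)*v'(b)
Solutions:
 v(b) = -sqrt(C1 + b^2)
 v(b) = sqrt(C1 + b^2)


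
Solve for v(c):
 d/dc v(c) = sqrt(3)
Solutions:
 v(c) = C1 + sqrt(3)*c


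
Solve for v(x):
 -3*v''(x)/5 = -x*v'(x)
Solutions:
 v(x) = C1 + C2*erfi(sqrt(30)*x/6)


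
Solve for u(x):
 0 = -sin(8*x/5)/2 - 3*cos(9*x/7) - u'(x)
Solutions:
 u(x) = C1 - 7*sin(9*x/7)/3 + 5*cos(8*x/5)/16


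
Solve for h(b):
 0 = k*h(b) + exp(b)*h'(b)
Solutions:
 h(b) = C1*exp(k*exp(-b))


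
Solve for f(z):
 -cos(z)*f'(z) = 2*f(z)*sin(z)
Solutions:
 f(z) = C1*cos(z)^2


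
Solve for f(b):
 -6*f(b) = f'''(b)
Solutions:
 f(b) = C3*exp(-6^(1/3)*b) + (C1*sin(2^(1/3)*3^(5/6)*b/2) + C2*cos(2^(1/3)*3^(5/6)*b/2))*exp(6^(1/3)*b/2)


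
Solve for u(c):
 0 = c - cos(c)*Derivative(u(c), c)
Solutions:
 u(c) = C1 + Integral(c/cos(c), c)


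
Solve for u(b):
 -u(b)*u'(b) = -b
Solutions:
 u(b) = -sqrt(C1 + b^2)
 u(b) = sqrt(C1 + b^2)


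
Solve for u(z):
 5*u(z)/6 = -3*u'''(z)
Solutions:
 u(z) = C3*exp(-60^(1/3)*z/6) + (C1*sin(20^(1/3)*3^(5/6)*z/12) + C2*cos(20^(1/3)*3^(5/6)*z/12))*exp(60^(1/3)*z/12)


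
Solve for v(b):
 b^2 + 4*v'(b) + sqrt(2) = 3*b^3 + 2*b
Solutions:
 v(b) = C1 + 3*b^4/16 - b^3/12 + b^2/4 - sqrt(2)*b/4


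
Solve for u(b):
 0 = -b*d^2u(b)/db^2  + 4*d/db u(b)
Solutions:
 u(b) = C1 + C2*b^5


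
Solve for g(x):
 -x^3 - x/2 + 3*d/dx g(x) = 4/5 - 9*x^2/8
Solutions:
 g(x) = C1 + x^4/12 - x^3/8 + x^2/12 + 4*x/15


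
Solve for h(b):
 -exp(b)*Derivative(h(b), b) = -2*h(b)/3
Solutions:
 h(b) = C1*exp(-2*exp(-b)/3)


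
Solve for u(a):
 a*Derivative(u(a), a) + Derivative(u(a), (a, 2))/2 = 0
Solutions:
 u(a) = C1 + C2*erf(a)


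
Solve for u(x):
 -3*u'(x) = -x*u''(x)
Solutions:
 u(x) = C1 + C2*x^4


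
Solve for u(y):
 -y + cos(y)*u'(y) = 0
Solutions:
 u(y) = C1 + Integral(y/cos(y), y)


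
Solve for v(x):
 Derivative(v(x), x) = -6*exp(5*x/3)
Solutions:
 v(x) = C1 - 18*exp(5*x/3)/5


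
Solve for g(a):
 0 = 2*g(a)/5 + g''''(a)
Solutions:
 g(a) = (C1*sin(10^(3/4)*a/10) + C2*cos(10^(3/4)*a/10))*exp(-10^(3/4)*a/10) + (C3*sin(10^(3/4)*a/10) + C4*cos(10^(3/4)*a/10))*exp(10^(3/4)*a/10)


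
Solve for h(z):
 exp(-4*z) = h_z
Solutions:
 h(z) = C1 - exp(-4*z)/4


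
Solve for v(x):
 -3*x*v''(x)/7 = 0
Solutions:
 v(x) = C1 + C2*x


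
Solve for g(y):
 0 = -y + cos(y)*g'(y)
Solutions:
 g(y) = C1 + Integral(y/cos(y), y)


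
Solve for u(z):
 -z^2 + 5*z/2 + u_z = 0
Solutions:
 u(z) = C1 + z^3/3 - 5*z^2/4


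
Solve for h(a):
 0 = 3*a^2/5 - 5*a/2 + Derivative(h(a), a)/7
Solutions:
 h(a) = C1 - 7*a^3/5 + 35*a^2/4


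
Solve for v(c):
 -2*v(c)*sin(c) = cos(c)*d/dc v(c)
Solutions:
 v(c) = C1*cos(c)^2


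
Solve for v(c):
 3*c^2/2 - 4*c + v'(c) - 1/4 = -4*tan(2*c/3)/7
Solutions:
 v(c) = C1 - c^3/2 + 2*c^2 + c/4 + 6*log(cos(2*c/3))/7


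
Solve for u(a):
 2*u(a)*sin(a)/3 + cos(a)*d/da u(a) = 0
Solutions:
 u(a) = C1*cos(a)^(2/3)


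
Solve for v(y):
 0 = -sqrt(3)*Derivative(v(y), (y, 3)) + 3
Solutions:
 v(y) = C1 + C2*y + C3*y^2 + sqrt(3)*y^3/6


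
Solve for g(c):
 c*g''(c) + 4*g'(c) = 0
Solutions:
 g(c) = C1 + C2/c^3


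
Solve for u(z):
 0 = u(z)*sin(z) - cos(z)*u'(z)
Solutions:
 u(z) = C1/cos(z)


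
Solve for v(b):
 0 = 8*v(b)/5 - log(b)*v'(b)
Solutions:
 v(b) = C1*exp(8*li(b)/5)


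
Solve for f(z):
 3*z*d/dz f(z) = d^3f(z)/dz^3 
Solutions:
 f(z) = C1 + Integral(C2*airyai(3^(1/3)*z) + C3*airybi(3^(1/3)*z), z)


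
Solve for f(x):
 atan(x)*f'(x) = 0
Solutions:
 f(x) = C1


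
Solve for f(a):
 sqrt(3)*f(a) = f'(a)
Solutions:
 f(a) = C1*exp(sqrt(3)*a)


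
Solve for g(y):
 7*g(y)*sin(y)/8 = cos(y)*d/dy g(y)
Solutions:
 g(y) = C1/cos(y)^(7/8)


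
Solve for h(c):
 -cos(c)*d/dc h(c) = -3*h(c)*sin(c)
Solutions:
 h(c) = C1/cos(c)^3


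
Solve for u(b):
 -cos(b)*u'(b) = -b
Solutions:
 u(b) = C1 + Integral(b/cos(b), b)


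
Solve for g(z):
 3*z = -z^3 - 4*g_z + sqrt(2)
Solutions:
 g(z) = C1 - z^4/16 - 3*z^2/8 + sqrt(2)*z/4


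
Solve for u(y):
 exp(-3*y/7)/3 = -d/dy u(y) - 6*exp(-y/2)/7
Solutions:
 u(y) = C1 + 12*exp(-y/2)/7 + 7*exp(-3*y/7)/9


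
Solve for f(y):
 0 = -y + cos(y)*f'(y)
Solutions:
 f(y) = C1 + Integral(y/cos(y), y)


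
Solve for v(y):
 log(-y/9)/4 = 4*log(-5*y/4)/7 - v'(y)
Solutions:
 v(y) = C1 + 9*y*log(-y)/28 + y*(-32*log(2) - 9 + 14*log(3) + 16*log(5))/28


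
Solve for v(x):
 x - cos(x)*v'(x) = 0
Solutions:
 v(x) = C1 + Integral(x/cos(x), x)


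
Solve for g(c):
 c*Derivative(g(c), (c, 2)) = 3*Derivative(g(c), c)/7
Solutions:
 g(c) = C1 + C2*c^(10/7)


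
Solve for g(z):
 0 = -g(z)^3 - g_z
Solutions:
 g(z) = -sqrt(2)*sqrt(-1/(C1 - z))/2
 g(z) = sqrt(2)*sqrt(-1/(C1 - z))/2


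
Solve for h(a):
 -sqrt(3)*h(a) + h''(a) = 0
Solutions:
 h(a) = C1*exp(-3^(1/4)*a) + C2*exp(3^(1/4)*a)


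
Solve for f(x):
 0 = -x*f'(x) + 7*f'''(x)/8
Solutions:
 f(x) = C1 + Integral(C2*airyai(2*7^(2/3)*x/7) + C3*airybi(2*7^(2/3)*x/7), x)


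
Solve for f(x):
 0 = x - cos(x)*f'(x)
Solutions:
 f(x) = C1 + Integral(x/cos(x), x)


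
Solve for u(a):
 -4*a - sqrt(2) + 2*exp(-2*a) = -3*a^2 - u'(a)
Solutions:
 u(a) = C1 - a^3 + 2*a^2 + sqrt(2)*a + exp(-2*a)


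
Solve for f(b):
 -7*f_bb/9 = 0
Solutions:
 f(b) = C1 + C2*b


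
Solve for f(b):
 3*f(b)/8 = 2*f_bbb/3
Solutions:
 f(b) = C3*exp(6^(2/3)*b/4) + (C1*sin(3*2^(2/3)*3^(1/6)*b/8) + C2*cos(3*2^(2/3)*3^(1/6)*b/8))*exp(-6^(2/3)*b/8)


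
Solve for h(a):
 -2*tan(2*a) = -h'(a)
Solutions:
 h(a) = C1 - log(cos(2*a))


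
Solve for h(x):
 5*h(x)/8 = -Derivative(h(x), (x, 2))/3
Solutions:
 h(x) = C1*sin(sqrt(30)*x/4) + C2*cos(sqrt(30)*x/4)


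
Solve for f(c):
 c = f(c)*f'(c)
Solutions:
 f(c) = -sqrt(C1 + c^2)
 f(c) = sqrt(C1 + c^2)


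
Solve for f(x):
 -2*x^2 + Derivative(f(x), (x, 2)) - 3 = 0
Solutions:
 f(x) = C1 + C2*x + x^4/6 + 3*x^2/2


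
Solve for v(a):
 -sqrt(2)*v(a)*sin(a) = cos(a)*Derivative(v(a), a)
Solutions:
 v(a) = C1*cos(a)^(sqrt(2))


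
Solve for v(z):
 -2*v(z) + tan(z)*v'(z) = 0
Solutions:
 v(z) = C1*sin(z)^2


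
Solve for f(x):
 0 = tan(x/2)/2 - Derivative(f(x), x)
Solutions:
 f(x) = C1 - log(cos(x/2))


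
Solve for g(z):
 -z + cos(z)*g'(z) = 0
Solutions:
 g(z) = C1 + Integral(z/cos(z), z)


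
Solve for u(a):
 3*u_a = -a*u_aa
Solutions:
 u(a) = C1 + C2/a^2


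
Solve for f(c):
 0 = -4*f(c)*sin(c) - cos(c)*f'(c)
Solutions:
 f(c) = C1*cos(c)^4


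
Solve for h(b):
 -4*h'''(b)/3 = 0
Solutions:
 h(b) = C1 + C2*b + C3*b^2


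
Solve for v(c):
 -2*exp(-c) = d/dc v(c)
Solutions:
 v(c) = C1 + 2*exp(-c)


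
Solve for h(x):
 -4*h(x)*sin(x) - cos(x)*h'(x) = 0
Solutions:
 h(x) = C1*cos(x)^4


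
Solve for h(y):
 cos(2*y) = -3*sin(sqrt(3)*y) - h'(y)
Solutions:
 h(y) = C1 - sin(2*y)/2 + sqrt(3)*cos(sqrt(3)*y)


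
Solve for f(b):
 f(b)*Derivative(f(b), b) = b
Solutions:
 f(b) = -sqrt(C1 + b^2)
 f(b) = sqrt(C1 + b^2)


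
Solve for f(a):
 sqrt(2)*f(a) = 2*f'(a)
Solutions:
 f(a) = C1*exp(sqrt(2)*a/2)


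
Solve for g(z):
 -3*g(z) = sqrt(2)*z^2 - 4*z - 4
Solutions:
 g(z) = -sqrt(2)*z^2/3 + 4*z/3 + 4/3


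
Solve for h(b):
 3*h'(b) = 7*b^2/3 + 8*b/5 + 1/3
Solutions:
 h(b) = C1 + 7*b^3/27 + 4*b^2/15 + b/9


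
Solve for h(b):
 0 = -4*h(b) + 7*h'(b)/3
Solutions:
 h(b) = C1*exp(12*b/7)


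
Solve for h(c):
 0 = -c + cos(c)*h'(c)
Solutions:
 h(c) = C1 + Integral(c/cos(c), c)


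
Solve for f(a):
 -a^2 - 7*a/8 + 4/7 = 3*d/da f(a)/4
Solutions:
 f(a) = C1 - 4*a^3/9 - 7*a^2/12 + 16*a/21


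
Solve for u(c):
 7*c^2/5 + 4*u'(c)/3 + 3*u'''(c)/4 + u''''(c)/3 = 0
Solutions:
 u(c) = C1 + C2*exp(c*(-6 + 9/(16*sqrt(91) + 155)^(1/3) + (16*sqrt(91) + 155)^(1/3))/8)*sin(sqrt(3)*c*(-(16*sqrt(91) + 155)^(1/3) + 9/(16*sqrt(91) + 155)^(1/3))/8) + C3*exp(c*(-6 + 9/(16*sqrt(91) + 155)^(1/3) + (16*sqrt(91) + 155)^(1/3))/8)*cos(sqrt(3)*c*(-(16*sqrt(91) + 155)^(1/3) + 9/(16*sqrt(91) + 155)^(1/3))/8) + C4*exp(-c*(9/(16*sqrt(91) + 155)^(1/3) + 3 + (16*sqrt(91) + 155)^(1/3))/4) - 7*c^3/20 + 189*c/160


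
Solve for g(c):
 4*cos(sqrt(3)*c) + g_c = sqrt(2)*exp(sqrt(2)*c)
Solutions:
 g(c) = C1 + exp(sqrt(2)*c) - 4*sqrt(3)*sin(sqrt(3)*c)/3


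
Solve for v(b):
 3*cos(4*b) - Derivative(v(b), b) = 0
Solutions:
 v(b) = C1 + 3*sin(4*b)/4


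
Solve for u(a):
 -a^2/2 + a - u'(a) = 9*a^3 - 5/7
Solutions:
 u(a) = C1 - 9*a^4/4 - a^3/6 + a^2/2 + 5*a/7


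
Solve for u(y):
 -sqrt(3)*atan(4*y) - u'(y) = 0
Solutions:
 u(y) = C1 - sqrt(3)*(y*atan(4*y) - log(16*y^2 + 1)/8)


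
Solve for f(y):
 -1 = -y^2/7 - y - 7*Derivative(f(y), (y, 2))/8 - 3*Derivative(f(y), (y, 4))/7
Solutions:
 f(y) = C1 + C2*y + C3*sin(7*sqrt(6)*y/12) + C4*cos(7*sqrt(6)*y/12) - 2*y^4/147 - 4*y^3/21 + 1564*y^2/2401


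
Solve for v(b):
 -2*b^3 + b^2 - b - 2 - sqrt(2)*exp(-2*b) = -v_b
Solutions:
 v(b) = C1 + b^4/2 - b^3/3 + b^2/2 + 2*b - sqrt(2)*exp(-2*b)/2


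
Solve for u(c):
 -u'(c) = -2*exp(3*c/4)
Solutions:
 u(c) = C1 + 8*exp(3*c/4)/3


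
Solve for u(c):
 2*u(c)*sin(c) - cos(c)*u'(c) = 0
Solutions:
 u(c) = C1/cos(c)^2


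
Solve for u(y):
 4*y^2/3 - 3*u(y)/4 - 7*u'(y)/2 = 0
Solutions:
 u(y) = C1*exp(-3*y/14) + 16*y^2/9 - 448*y/27 + 6272/81


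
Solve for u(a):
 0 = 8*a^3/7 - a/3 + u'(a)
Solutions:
 u(a) = C1 - 2*a^4/7 + a^2/6


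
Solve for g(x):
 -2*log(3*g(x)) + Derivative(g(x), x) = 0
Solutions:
 -Integral(1/(log(_y) + log(3)), (_y, g(x)))/2 = C1 - x


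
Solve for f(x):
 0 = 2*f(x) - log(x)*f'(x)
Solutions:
 f(x) = C1*exp(2*li(x))


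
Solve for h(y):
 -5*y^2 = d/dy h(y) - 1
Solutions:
 h(y) = C1 - 5*y^3/3 + y


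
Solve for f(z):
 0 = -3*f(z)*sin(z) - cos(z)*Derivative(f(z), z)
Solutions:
 f(z) = C1*cos(z)^3


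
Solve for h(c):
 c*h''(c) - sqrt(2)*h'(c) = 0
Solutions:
 h(c) = C1 + C2*c^(1 + sqrt(2))


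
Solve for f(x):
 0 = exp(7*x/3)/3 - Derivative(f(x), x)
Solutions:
 f(x) = C1 + exp(7*x/3)/7


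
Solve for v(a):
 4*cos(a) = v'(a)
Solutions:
 v(a) = C1 + 4*sin(a)


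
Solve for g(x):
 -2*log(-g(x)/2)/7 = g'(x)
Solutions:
 7*Integral(1/(log(-_y) - log(2)), (_y, g(x)))/2 = C1 - x


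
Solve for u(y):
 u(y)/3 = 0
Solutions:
 u(y) = 0


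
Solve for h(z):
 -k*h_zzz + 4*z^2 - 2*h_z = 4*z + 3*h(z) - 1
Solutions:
 h(z) = C1*exp(2^(1/3)*z*(6^(1/3)*(sqrt(3)*sqrt((243 + 32/k)/k^2) + 27/k)^(1/3)/12 - 2^(1/3)*3^(5/6)*I*(sqrt(3)*sqrt((243 + 32/k)/k^2) + 27/k)^(1/3)/12 + 4/(k*(-3^(1/3) + 3^(5/6)*I)*(sqrt(3)*sqrt((243 + 32/k)/k^2) + 27/k)^(1/3)))) + C2*exp(2^(1/3)*z*(6^(1/3)*(sqrt(3)*sqrt((243 + 32/k)/k^2) + 27/k)^(1/3)/12 + 2^(1/3)*3^(5/6)*I*(sqrt(3)*sqrt((243 + 32/k)/k^2) + 27/k)^(1/3)/12 - 4/(k*(3^(1/3) + 3^(5/6)*I)*(sqrt(3)*sqrt((243 + 32/k)/k^2) + 27/k)^(1/3)))) + C3*exp(6^(1/3)*z*(-2^(1/3)*(sqrt(3)*sqrt((243 + 32/k)/k^2) + 27/k)^(1/3) + 4*3^(1/3)/(k*(sqrt(3)*sqrt((243 + 32/k)/k^2) + 27/k)^(1/3)))/6) + 4*z^2/3 - 28*z/9 + 65/27


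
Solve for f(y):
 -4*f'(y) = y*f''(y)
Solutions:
 f(y) = C1 + C2/y^3


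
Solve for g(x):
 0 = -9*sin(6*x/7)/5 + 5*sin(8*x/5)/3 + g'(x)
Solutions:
 g(x) = C1 - 21*cos(6*x/7)/10 + 25*cos(8*x/5)/24


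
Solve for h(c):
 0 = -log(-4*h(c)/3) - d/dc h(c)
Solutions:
 Integral(1/(log(-_y) - log(3) + 2*log(2)), (_y, h(c))) = C1 - c


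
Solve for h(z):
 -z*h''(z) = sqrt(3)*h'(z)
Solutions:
 h(z) = C1 + C2*z^(1 - sqrt(3))


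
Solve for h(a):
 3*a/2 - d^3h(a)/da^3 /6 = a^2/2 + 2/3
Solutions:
 h(a) = C1 + C2*a + C3*a^2 - a^5/20 + 3*a^4/8 - 2*a^3/3


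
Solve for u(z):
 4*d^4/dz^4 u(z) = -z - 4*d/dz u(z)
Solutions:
 u(z) = C1 + C4*exp(-z) - z^2/8 + (C2*sin(sqrt(3)*z/2) + C3*cos(sqrt(3)*z/2))*exp(z/2)


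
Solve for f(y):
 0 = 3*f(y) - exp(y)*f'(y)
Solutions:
 f(y) = C1*exp(-3*exp(-y))


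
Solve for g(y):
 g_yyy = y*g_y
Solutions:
 g(y) = C1 + Integral(C2*airyai(y) + C3*airybi(y), y)


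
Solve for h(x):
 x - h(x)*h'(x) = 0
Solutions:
 h(x) = -sqrt(C1 + x^2)
 h(x) = sqrt(C1 + x^2)


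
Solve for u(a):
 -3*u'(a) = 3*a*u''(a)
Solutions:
 u(a) = C1 + C2*log(a)


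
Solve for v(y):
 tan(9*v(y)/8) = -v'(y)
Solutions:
 v(y) = -8*asin(C1*exp(-9*y/8))/9 + 8*pi/9
 v(y) = 8*asin(C1*exp(-9*y/8))/9


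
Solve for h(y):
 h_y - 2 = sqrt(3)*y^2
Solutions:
 h(y) = C1 + sqrt(3)*y^3/3 + 2*y


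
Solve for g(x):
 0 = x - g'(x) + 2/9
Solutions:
 g(x) = C1 + x^2/2 + 2*x/9


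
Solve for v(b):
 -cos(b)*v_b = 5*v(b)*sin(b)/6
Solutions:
 v(b) = C1*cos(b)^(5/6)


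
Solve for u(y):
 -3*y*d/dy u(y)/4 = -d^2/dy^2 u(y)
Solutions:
 u(y) = C1 + C2*erfi(sqrt(6)*y/4)


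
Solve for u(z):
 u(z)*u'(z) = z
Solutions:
 u(z) = -sqrt(C1 + z^2)
 u(z) = sqrt(C1 + z^2)


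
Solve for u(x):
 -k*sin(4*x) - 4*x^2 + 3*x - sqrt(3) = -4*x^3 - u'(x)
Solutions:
 u(x) = C1 - k*cos(4*x)/4 - x^4 + 4*x^3/3 - 3*x^2/2 + sqrt(3)*x


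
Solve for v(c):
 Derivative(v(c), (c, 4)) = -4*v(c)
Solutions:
 v(c) = (C1*sin(c) + C2*cos(c))*exp(-c) + (C3*sin(c) + C4*cos(c))*exp(c)


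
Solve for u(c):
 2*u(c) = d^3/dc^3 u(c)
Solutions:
 u(c) = C3*exp(2^(1/3)*c) + (C1*sin(2^(1/3)*sqrt(3)*c/2) + C2*cos(2^(1/3)*sqrt(3)*c/2))*exp(-2^(1/3)*c/2)


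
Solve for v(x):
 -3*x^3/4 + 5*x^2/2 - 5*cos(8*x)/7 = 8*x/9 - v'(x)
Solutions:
 v(x) = C1 + 3*x^4/16 - 5*x^3/6 + 4*x^2/9 + 5*sin(8*x)/56


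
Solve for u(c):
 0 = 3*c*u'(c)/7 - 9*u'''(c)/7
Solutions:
 u(c) = C1 + Integral(C2*airyai(3^(2/3)*c/3) + C3*airybi(3^(2/3)*c/3), c)


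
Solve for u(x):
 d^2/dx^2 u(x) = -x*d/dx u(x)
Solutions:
 u(x) = C1 + C2*erf(sqrt(2)*x/2)


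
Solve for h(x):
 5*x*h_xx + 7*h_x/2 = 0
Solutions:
 h(x) = C1 + C2*x^(3/10)


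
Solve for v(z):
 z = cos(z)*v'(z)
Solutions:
 v(z) = C1 + Integral(z/cos(z), z)


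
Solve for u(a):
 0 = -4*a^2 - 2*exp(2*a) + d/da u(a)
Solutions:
 u(a) = C1 + 4*a^3/3 + exp(2*a)


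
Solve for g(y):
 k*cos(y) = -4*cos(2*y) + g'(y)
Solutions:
 g(y) = C1 + k*sin(y) + 2*sin(2*y)


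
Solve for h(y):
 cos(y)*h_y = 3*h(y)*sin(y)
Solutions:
 h(y) = C1/cos(y)^3


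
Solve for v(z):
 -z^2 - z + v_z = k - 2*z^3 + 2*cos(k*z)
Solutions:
 v(z) = C1 + k*z - z^4/2 + z^3/3 + z^2/2 + 2*sin(k*z)/k


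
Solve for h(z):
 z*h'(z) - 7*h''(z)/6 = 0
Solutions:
 h(z) = C1 + C2*erfi(sqrt(21)*z/7)


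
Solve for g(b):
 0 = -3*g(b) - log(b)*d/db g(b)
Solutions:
 g(b) = C1*exp(-3*li(b))


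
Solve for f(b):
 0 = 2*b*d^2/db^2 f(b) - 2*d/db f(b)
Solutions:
 f(b) = C1 + C2*b^2


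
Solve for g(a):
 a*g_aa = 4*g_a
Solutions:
 g(a) = C1 + C2*a^5


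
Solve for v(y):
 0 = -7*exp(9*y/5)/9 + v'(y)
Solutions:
 v(y) = C1 + 35*exp(9*y/5)/81


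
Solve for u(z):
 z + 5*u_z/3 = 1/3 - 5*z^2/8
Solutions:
 u(z) = C1 - z^3/8 - 3*z^2/10 + z/5


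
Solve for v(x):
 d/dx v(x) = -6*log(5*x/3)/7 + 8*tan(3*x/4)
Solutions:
 v(x) = C1 - 6*x*log(x)/7 - 6*x*log(5)/7 + 6*x/7 + 6*x*log(3)/7 - 32*log(cos(3*x/4))/3


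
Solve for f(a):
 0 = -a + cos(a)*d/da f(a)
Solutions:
 f(a) = C1 + Integral(a/cos(a), a)


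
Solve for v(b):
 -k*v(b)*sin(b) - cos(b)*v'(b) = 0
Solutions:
 v(b) = C1*exp(k*log(cos(b)))


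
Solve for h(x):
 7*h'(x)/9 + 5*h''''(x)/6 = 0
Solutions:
 h(x) = C1 + C4*exp(-14^(1/3)*15^(2/3)*x/15) + (C2*sin(14^(1/3)*3^(1/6)*5^(2/3)*x/10) + C3*cos(14^(1/3)*3^(1/6)*5^(2/3)*x/10))*exp(14^(1/3)*15^(2/3)*x/30)


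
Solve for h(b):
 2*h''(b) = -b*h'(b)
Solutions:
 h(b) = C1 + C2*erf(b/2)


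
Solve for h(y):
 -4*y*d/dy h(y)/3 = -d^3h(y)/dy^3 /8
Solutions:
 h(y) = C1 + Integral(C2*airyai(2*6^(2/3)*y/3) + C3*airybi(2*6^(2/3)*y/3), y)


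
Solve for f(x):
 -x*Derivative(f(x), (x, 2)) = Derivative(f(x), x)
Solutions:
 f(x) = C1 + C2*log(x)


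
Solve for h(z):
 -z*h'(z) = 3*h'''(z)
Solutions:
 h(z) = C1 + Integral(C2*airyai(-3^(2/3)*z/3) + C3*airybi(-3^(2/3)*z/3), z)


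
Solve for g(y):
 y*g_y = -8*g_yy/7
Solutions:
 g(y) = C1 + C2*erf(sqrt(7)*y/4)


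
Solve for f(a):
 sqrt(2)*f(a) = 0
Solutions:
 f(a) = 0


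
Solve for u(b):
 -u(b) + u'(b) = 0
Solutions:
 u(b) = C1*exp(b)


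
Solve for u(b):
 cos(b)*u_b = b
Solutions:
 u(b) = C1 + Integral(b/cos(b), b)


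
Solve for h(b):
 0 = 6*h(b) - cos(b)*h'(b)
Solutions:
 h(b) = C1*(sin(b)^3 + 3*sin(b)^2 + 3*sin(b) + 1)/(sin(b)^3 - 3*sin(b)^2 + 3*sin(b) - 1)


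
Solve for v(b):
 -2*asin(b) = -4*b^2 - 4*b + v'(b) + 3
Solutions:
 v(b) = C1 + 4*b^3/3 + 2*b^2 - 2*b*asin(b) - 3*b - 2*sqrt(1 - b^2)


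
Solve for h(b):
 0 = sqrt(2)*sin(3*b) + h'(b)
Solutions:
 h(b) = C1 + sqrt(2)*cos(3*b)/3


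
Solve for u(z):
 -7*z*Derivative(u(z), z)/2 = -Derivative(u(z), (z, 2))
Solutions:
 u(z) = C1 + C2*erfi(sqrt(7)*z/2)


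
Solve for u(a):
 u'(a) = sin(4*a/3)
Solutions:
 u(a) = C1 - 3*cos(4*a/3)/4


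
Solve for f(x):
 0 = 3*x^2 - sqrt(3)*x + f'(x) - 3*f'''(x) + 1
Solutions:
 f(x) = C1 + C2*exp(-sqrt(3)*x/3) + C3*exp(sqrt(3)*x/3) - x^3 + sqrt(3)*x^2/2 - 19*x
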